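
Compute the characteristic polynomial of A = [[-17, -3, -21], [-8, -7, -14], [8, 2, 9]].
xI - A = [[x + 17, 3, 21], [8, x + 7, 14], [-8, -2, x - 9]].

Expanding det(xI - A) along the first row:
det(xI - A) = + (x + 17)·det([[x + 7, 14], [-2, x - 9]]) - (3)·det([[8, 14], [-8, x - 9]]) + (21)·det([[8, x + 7], [-8, -2]]).

Evaluating gives χ_A(x) = x^3 + 15x^2 + 75x + 125 = (x + 5)^3.

χ_A(x) = (x + 5)^3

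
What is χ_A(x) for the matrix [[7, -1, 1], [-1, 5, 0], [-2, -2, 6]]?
χ_A(x) = (x - 6)^3

xI - A = [[x - 7, 1, -1], [1, x - 5, 0], [2, 2, x - 6]].

Expanding det(xI - A) along the first row:
det(xI - A) = + (x - 7)·det([[x - 5, 0], [2, x - 6]]) - (1)·det([[1, 0], [2, x - 6]]) + (-1)·det([[1, x - 5], [2, 2]]).

Evaluating gives χ_A(x) = x^3 - 18x^2 + 108x - 216 = (x - 6)^3.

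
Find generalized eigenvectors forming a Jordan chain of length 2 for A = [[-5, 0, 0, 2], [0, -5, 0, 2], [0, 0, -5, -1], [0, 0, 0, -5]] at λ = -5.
v_1 = [[3, 4, 0, -1]]^T, v_2 = [[-2, -2, 1, 0]]^T

We seek v_1 ∈ ker((A + 5I)^2) \ ker(A + 5I), then set v_{i+1} = (A + 5I) v_i.

One such chain is v_1 = [[3, 4, 0, -1]]^T, v_2 = [[-2, -2, 1, 0]]^T. Check: (A + 5I) v_2 = [[0, 0, 0, 0]]^T = 0.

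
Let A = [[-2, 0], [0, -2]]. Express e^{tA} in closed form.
e^{tA} = [[e^{-2*t}, 0], [0, e^{-2*t}]]

A has Jordan form J = [[-2, 0], [0, -2]] with A = PJP^{-1}, so e^{tA} = P e^{tJ} P^{-1}.

For a Jordan block J_k(λ), e^{tJ_k(λ)} = e^{λt} · (I + tN + t^2 N^2/2! + ... + t^{k-1} N^{k-1}/(k-1)!) where N is the nilpotent superdiagonal part.

Assembling the blocks and conjugating back gives the entries of e^{tA} as shown above.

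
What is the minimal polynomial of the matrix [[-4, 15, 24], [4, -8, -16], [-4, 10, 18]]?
m_A(x) = (x - 2)^2

The characteristic polynomial factors as (x - 2)^3. The minimal polynomial is ∏(x - λ)^{k_λ} where k_λ is the size of the largest Jordan block at λ.

For λ = 2: rank(A - 2I) = 1, and the largest Jordan block has size 2 (the smallest k with rank((A - 2I)^k) = rank((A - 2I)^(k+1))).

So m_A(x) = (x - 2)^2.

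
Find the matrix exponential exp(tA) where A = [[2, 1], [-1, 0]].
e^{tA} = [[(t + 1)*e^{t}, t*e^{t}], [-t*e^{t}, (1 - t)*e^{t}]]

A has Jordan form J = [[1, 1], [0, 1]] with A = PJP^{-1}, so e^{tA} = P e^{tJ} P^{-1}.

For a Jordan block J_k(λ), e^{tJ_k(λ)} = e^{λt} · (I + tN + t^2 N^2/2! + ... + t^{k-1} N^{k-1}/(k-1)!) where N is the nilpotent superdiagonal part.

Assembling the blocks and conjugating back gives the entries of e^{tA} as shown above.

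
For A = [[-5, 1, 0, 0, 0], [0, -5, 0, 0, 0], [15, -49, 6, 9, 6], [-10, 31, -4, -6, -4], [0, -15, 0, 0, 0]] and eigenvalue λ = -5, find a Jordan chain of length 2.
v_1 = [[1, 1, 2, -1, 3]]^T, v_2 = [[1, 0, -3, 2, 0]]^T

We seek v_1 ∈ ker((A + 5I)^2) \ ker(A + 5I), then set v_{i+1} = (A + 5I) v_i.

One such chain is v_1 = [[1, 1, 2, -1, 3]]^T, v_2 = [[1, 0, -3, 2, 0]]^T. Check: (A + 5I) v_2 = [[0, 0, 0, 0, 0]]^T = 0.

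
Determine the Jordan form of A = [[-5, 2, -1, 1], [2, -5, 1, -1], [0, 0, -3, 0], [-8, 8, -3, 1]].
J = [[-3, 1, 0, 0], [0, -3, 1, 0], [0, 0, -3, 0], [0, 0, 0, -3]]

The characteristic polynomial is det(xI - A) = (x + 3)^4, so the eigenvalues are -3 (algebraic multiplicity 4).

For λ = -3: rank(A + 3I) = 2, rank((A + 3I)^2) = 1, rank((A + 3I)^3) = 0. The eigenspace has dimension 4 - 2 = 2, so there are 2 Jordan blocks; the rank sequence gives block sizes [3, 1].

Assembling the blocks gives the Jordan form J above.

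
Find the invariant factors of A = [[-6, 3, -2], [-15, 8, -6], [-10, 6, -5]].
The Jordan structure of A has elementary divisors (x + 1)^2, (x + 1). Arranging the block sizes at each eigenvalue in decreasing order and taking row products gives the invariant factors.

Invariant factors (smallest first, each dividing the next): x + 1, (x + 1)^2.

Check: the last factor (x + 1)^2 is the minimal polynomial, and the product (x + 1)^3 is the characteristic polynomial.

x + 1, (x + 1)^2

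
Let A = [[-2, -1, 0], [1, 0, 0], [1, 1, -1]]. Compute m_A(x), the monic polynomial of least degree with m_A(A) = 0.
The characteristic polynomial factors as (x + 1)^3. The minimal polynomial is ∏(x - λ)^{k_λ} where k_λ is the size of the largest Jordan block at λ.

For λ = -1: rank(A + I) = 1, and the largest Jordan block has size 2 (the smallest k with rank((A + I)^k) = rank((A + I)^(k+1))).

So m_A(x) = (x + 1)^2.

m_A(x) = (x + 1)^2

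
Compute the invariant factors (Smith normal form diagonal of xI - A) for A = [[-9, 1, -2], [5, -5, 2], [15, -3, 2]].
The Jordan structure of A has elementary divisors (x + 4)^2, (x + 4). Arranging the block sizes at each eigenvalue in decreasing order and taking row products gives the invariant factors.

Invariant factors (smallest first, each dividing the next): x + 4, (x + 4)^2.

Check: the last factor (x + 4)^2 is the minimal polynomial, and the product (x + 4)^3 is the characteristic polynomial.

x + 4, (x + 4)^2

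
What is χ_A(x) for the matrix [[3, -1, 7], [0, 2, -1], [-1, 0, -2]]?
χ_A(x) = (x - 1)^3

xI - A = [[x - 3, 1, -7], [0, x - 2, 1], [1, 0, x + 2]].

Expanding det(xI - A) along the first row:
det(xI - A) = + (x - 3)·det([[x - 2, 1], [0, x + 2]]) - (1)·det([[0, 1], [1, x + 2]]) + (-7)·det([[0, x - 2], [1, 0]]).

Evaluating gives χ_A(x) = x^3 - 3x^2 + 3x - 1 = (x - 1)^3.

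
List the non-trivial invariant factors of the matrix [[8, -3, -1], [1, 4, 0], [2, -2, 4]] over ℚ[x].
The Jordan structure of A has elementary divisors (x - 5)^2, (x - 6). Arranging the block sizes at each eigenvalue in decreasing order and taking row products gives the invariant factors.

Invariant factors (smallest first, each dividing the next): (x - 6)(x - 5)^2.

Check: the last factor (x - 6)(x - 5)^2 is the minimal polynomial, and the product (x - 6)(x - 5)^2 is the characteristic polynomial.

(x - 6)(x - 5)^2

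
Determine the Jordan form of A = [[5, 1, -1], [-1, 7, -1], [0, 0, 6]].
J = [[6, 1, 0], [0, 6, 0], [0, 0, 6]]

The characteristic polynomial is det(xI - A) = (x - 6)^3, so the eigenvalues are 6 (algebraic multiplicity 3).

For λ = 6: rank(A - 6I) = 1, rank((A - 6I)^2) = 0. The eigenspace has dimension 3 - 1 = 2, so there are 2 Jordan blocks; the rank sequence gives block sizes [2, 1].

Assembling the blocks gives the Jordan form J above.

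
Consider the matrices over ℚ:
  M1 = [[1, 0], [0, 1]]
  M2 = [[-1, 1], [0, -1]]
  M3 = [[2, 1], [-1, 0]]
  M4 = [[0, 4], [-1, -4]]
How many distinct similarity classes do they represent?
Characteristic polynomials: χ_{M1} = (x - 1)^2, χ_{M2} = (x + 1)^2, χ_{M3} = (x - 1)^2, χ_{M4} = (x + 2)^2.

{M1}: invariant factors x - 1, x - 1.

{M2}: invariant factors (x + 1)^2.

{M3}: invariant factors (x - 1)^2.

{M4}: invariant factors (x + 2)^2.

Matrices are similar if and only if their invariant-factor lists agree; the partition into similarity classes is {M1}, {M2}, {M3}, {M4}.

4 classes: {M1}, {M2}, {M3}, {M4}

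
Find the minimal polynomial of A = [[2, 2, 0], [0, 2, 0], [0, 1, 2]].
m_A(x) = (x - 2)^2

The characteristic polynomial factors as (x - 2)^3. The minimal polynomial is ∏(x - λ)^{k_λ} where k_λ is the size of the largest Jordan block at λ.

For λ = 2: rank(A - 2I) = 1, and the largest Jordan block has size 2 (the smallest k with rank((A - 2I)^k) = rank((A - 2I)^(k+1))).

So m_A(x) = (x - 2)^2.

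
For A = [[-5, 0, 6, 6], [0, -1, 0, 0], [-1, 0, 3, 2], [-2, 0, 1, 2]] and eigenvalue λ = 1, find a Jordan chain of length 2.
v_1 = [[1, 0, 0, 1]]^T, v_2 = [[0, 0, 1, -1]]^T

We seek v_1 ∈ ker((A - I)^2) \ ker(A - I), then set v_{i+1} = (A - I) v_i.

One such chain is v_1 = [[1, 0, 0, 1]]^T, v_2 = [[0, 0, 1, -1]]^T. Check: (A - I) v_2 = [[0, 0, 0, 0]]^T = 0.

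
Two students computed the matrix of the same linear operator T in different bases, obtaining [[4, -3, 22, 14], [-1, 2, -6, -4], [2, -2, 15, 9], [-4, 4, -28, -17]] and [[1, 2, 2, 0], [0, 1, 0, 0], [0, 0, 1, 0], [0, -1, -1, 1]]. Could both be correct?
Both have characteristic polynomial (x - 1)^4 and minimal polynomial (x - 1)^2. But rank(A - I) = 2 for A while rank(B - I) = 1 for B, so the number of Jordan blocks at λ = 1 differs. A and B are not similar.

No.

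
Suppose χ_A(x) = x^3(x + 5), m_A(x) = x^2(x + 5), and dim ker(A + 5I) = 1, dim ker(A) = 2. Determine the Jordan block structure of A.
Jordan blocks: (-5, 1), (0, 2), (0, 1)

λ = -5: algebraic multiplicity 1 (exponent in χ_A), largest block size 1 (exponent in m_A), 1 block (geometric multiplicity). This forces block sizes [1].
λ = 0: algebraic multiplicity 3 (exponent in χ_A), largest block size 2 (exponent in m_A), 2 blocks (geometric multiplicity). These force block sizes [2, 1].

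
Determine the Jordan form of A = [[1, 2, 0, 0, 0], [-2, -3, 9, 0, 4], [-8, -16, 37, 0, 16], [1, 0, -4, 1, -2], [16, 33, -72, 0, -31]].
The characteristic polynomial is det(xI - A) = (x - 1)^5, so the eigenvalues are 1 (algebraic multiplicity 5).

For λ = 1: rank(A - I) = 3, rank((A - I)^2) = 1, rank((A - I)^3) = 0. The eigenspace has dimension 5 - 3 = 2, so there are 2 Jordan blocks; the rank sequence gives block sizes [3, 2].

Assembling the blocks gives the Jordan form J above.

J = [[1, 1, 0, 0, 0], [0, 1, 1, 0, 0], [0, 0, 1, 0, 0], [0, 0, 0, 1, 1], [0, 0, 0, 0, 1]]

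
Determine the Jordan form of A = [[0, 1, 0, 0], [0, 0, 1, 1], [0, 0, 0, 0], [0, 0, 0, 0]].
The characteristic polynomial is det(xI - A) = x^4, so the eigenvalues are 0 (algebraic multiplicity 4).

For λ = 0: rank(A) = 2, rank(A^2) = 1, rank(A^3) = 0. The eigenspace has dimension 4 - 2 = 2, so there are 2 Jordan blocks; the rank sequence gives block sizes [3, 1].

Assembling the blocks gives the Jordan form J above.

J = [[0, 1, 0, 0], [0, 0, 1, 0], [0, 0, 0, 0], [0, 0, 0, 0]]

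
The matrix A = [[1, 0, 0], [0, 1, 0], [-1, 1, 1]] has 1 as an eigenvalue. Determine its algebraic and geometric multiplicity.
algebraic multiplicity 3, geometric multiplicity 2

The characteristic polynomial is (x - 1)^3, so the factor x - 1 appears with exponent 3: the algebraic multiplicity is 3.

rank(A - I) = 1, so the eigenspace has dimension 3 - 1 = 2: the geometric multiplicity is 2.

Since 2 < 3, A is not diagonalizable.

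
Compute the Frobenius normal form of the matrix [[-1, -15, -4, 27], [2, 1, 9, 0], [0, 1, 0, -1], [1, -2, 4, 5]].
R = [[0, 0, 0, -15], [1, 0, 0, -12], [0, 1, 0, 3], [0, 0, 1, 5]]

The invariant factors of A (the non-unit diagonal entries of the Smith normal form of xI - A over ℚ[x]) are (x - 5)(x^3 - 3x - 3), each dividing the next. The characteristic polynomial is their product, (x - 5)(x^3 - 3x - 3).

The rational canonical form is the block-diagonal matrix of companion matrices C(f_i):
R = [[0, 0, 0, -15], [1, 0, 0, -12], [0, 1, 0, 3], [0, 0, 1, 5]].

Note the characteristic polynomial does not split into linear factors over ℚ, so A has no Jordan form over ℚ; the rational canonical form exists over any field.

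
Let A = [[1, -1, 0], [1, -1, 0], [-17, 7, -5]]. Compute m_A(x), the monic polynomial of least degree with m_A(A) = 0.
m_A(x) = x^2(x + 5)

The characteristic polynomial factors as x^2(x + 5). The minimal polynomial is ∏(x - λ)^{k_λ} where k_λ is the size of the largest Jordan block at λ.

For λ = -5: rank(A + 5I) = 2, and the largest Jordan block has size 1 (the smallest k with rank((A + 5I)^k) = rank((A + 5I)^(k+1))).
For λ = 0: rank(A) = 2, and the largest Jordan block has size 2 (the smallest k with rank(A^k) = rank(A^(k+1))).

So m_A(x) = x^2(x + 5).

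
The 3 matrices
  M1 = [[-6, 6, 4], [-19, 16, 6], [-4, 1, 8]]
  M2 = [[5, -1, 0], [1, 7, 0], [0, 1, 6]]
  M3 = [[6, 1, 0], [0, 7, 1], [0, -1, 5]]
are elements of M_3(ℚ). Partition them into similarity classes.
1 class: {M1, M2, M3}

Characteristic polynomials: χ_{M1} = (x - 6)^3, χ_{M2} = (x - 6)^3, χ_{M3} = (x - 6)^3.

{M1, M2, M3}: invariant factors (x - 6)^3.

Matrices are similar if and only if their invariant-factor lists agree; the partition into similarity classes is {M1, M2, M3}.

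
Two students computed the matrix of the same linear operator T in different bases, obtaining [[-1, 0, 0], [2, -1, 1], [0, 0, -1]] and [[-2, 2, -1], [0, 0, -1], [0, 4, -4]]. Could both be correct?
No.

trace(A) = -3 but trace(B) = -6. The trace is a similarity invariant, so A and B are not similar.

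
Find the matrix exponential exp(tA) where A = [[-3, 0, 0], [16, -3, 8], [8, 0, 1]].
A has Jordan form J = [[-3, 0, 0], [0, -3, 0], [0, 0, 1]] with A = PJP^{-1}, so e^{tA} = P e^{tJ} P^{-1}.

For a Jordan block J_k(λ), e^{tJ_k(λ)} = e^{λt} · (I + tN + t^2 N^2/2! + ... + t^{k-1} N^{k-1}/(k-1)!) where N is the nilpotent superdiagonal part.

Assembling the blocks and conjugating back gives the entries of e^{tA} as shown above.

e^{tA} = [[e^{-3*t}, 0, 0], [4*e^{t} - 4*e^{-3*t}, e^{-3*t}, 2*e^{t} - 2*e^{-3*t}], [2*e^{t} - 2*e^{-3*t}, 0, e^{t}]]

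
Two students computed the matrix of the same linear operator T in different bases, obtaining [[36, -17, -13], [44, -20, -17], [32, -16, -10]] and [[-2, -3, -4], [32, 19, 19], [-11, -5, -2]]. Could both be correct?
No.

trace(A) = 6 but trace(B) = 15. The trace is a similarity invariant, so A and B are not similar.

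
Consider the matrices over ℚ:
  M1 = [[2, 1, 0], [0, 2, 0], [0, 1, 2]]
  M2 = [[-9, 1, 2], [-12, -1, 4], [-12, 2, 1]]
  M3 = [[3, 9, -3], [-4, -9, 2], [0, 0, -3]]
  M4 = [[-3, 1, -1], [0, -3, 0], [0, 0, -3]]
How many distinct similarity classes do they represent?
2 classes: {M1}, {M2, M3, M4}

Characteristic polynomials: χ_{M1} = (x - 2)^3, χ_{M2} = (x + 3)^3, χ_{M3} = (x + 3)^3, χ_{M4} = (x + 3)^3.

{M1}: invariant factors x - 2, (x - 2)^2.

{M2, M3, M4}: invariant factors x + 3, (x + 3)^2.

Matrices are similar if and only if their invariant-factor lists agree; the partition into similarity classes is {M1}, {M2, M3, M4}.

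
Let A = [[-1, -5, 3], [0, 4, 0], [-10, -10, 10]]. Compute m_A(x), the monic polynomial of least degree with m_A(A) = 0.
m_A(x) = (x - 5)(x - 4)

The characteristic polynomial factors as (x - 5)(x - 4)^2. The minimal polynomial is ∏(x - λ)^{k_λ} where k_λ is the size of the largest Jordan block at λ.

For λ = 4: rank(A - 4I) = 1, and the largest Jordan block has size 1 (the smallest k with rank((A - 4I)^k) = rank((A - 4I)^(k+1))).
For λ = 5: rank(A - 5I) = 2, and the largest Jordan block has size 1 (the smallest k with rank((A - 5I)^k) = rank((A - 5I)^(k+1))).

So m_A(x) = (x - 5)(x - 4).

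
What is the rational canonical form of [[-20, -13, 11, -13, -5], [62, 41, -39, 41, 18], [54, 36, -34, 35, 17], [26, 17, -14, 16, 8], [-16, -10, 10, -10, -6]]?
R = [[0, 0, 0, 0, 0], [1, 0, 0, 0, 12], [0, 1, 0, 0, 13], [0, 0, 1, 0, 3], [0, 0, 0, 1, -3]]

The invariant factors of A (the non-unit diagonal entries of the Smith normal form of xI - A over ℚ[x]) are x(x + 3)(x^3 - 3x - 4), each dividing the next. The characteristic polynomial is their product, x(x + 3)(x^3 - 3x - 4).

The rational canonical form is the block-diagonal matrix of companion matrices C(f_i):
R = [[0, 0, 0, 0, 0], [1, 0, 0, 0, 12], [0, 1, 0, 0, 13], [0, 0, 1, 0, 3], [0, 0, 0, 1, -3]].

Note the characteristic polynomial does not split into linear factors over ℚ, so A has no Jordan form over ℚ; the rational canonical form exists over any field.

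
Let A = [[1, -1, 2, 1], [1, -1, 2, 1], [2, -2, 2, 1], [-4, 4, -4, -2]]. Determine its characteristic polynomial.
χ_A(x) = x^4

xI - A = [[x - 1, 1, -2, -1], [-1, x + 1, -2, -1], [-2, 2, x - 2, -1], [4, -4, 4, x + 2]].

Expanding det(xI - A) along the first row:
det(xI - A) = + (x - 1)·det([[x + 1, -2, -1], [2, x - 2, -1], [-4, 4, x + 2]]) - (1)·det([[-1, -2, -1], [-2, x - 2, -1], [4, 4, x + 2]]) + (-2)·det([[-1, x + 1, -1], [-2, 2, -1], [4, -4, x + 2]]) - (-1)·det([[-1, x + 1, -2], [-2, 2, x - 2], [4, -4, 4]]).

Evaluating gives χ_A(x) = x^4.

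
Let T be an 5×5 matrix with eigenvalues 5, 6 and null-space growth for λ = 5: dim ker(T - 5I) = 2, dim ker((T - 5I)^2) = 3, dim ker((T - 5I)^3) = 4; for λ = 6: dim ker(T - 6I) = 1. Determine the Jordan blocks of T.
Jordan blocks: (5, 3), (5, 1), (6, 1)

λ = 5: successive nullity increments [2, 1, 1] count blocks of size ≥ k; block sizes are [3, 1].
λ = 6: successive nullity increments [1] count blocks of size ≥ k; block sizes are [1].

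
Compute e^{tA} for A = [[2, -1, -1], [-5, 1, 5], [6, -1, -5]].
A has Jordan form J = [[-4, 0, 0], [0, 1, 1], [0, 0, 1]] with A = PJP^{-1}, so e^{tA} = P e^{tJ} P^{-1}.

For a Jordan block J_k(λ), e^{tJ_k(λ)} = e^{λt} · (I + tN + t^2 N^2/2! + ... + t^{k-1} N^{k-1}/(k-1)!) where N is the nilpotent superdiagonal part.

Assembling the blocks and conjugating back gives the entries of e^{tA} as shown above.

e^{tA} = [[(t + 1)*e^{t}, -t*e^{t}, -t*e^{t}], [-e^{t} + e^{-4*t}, e^{t}, e^{t} - e^{-4*t}], [((t + 1)*e^{5*t} - 1)*e^{-4*t}, -t*e^{t}, -t*e^{t} + e^{-4*t}]]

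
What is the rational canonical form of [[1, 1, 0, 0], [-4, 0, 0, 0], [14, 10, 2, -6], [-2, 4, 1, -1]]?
R = [[0, -4, 0, 0], [1, 1, 0, 0], [0, 0, 0, -4], [0, 0, 1, 1]]

The invariant factors of A (the non-unit diagonal entries of the Smith normal form of xI - A over ℚ[x]) are x^2 - x + 4, x^2 - x + 4, each dividing the next. The characteristic polynomial is their product, (x^2 - x + 4)^2.

The rational canonical form is the block-diagonal matrix of companion matrices C(f_i):
R = [[0, -4, 0, 0], [1, 1, 0, 0], [0, 0, 0, -4], [0, 0, 1, 1]].

Note the characteristic polynomial does not split into linear factors over ℚ, so A has no Jordan form over ℚ; the rational canonical form exists over any field.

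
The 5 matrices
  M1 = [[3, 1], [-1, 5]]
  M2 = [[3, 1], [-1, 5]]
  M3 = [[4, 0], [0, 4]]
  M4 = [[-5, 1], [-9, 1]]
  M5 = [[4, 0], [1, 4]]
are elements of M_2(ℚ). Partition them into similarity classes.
3 classes: {M1, M2, M5}, {M3}, {M4}

Characteristic polynomials: χ_{M1} = (x - 4)^2, χ_{M2} = (x - 4)^2, χ_{M3} = (x - 4)^2, χ_{M4} = (x + 2)^2, χ_{M5} = (x - 4)^2.

{M1, M2, M5}: invariant factors (x - 4)^2.

{M3}: invariant factors x - 4, x - 4.

{M4}: invariant factors (x + 2)^2.

Matrices are similar if and only if their invariant-factor lists agree; the partition into similarity classes is {M1, M2, M5}, {M3}, {M4}.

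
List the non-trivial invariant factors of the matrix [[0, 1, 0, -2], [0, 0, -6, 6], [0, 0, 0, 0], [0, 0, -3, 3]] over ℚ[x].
x, x^2(x - 3)

The Jordan structure of A has elementary divisors x^2, x, (x - 3). Arranging the block sizes at each eigenvalue in decreasing order and taking row products gives the invariant factors.

Invariant factors (smallest first, each dividing the next): x, x^2(x - 3).

Check: the last factor x^2(x - 3) is the minimal polynomial, and the product x^3(x - 3) is the characteristic polynomial.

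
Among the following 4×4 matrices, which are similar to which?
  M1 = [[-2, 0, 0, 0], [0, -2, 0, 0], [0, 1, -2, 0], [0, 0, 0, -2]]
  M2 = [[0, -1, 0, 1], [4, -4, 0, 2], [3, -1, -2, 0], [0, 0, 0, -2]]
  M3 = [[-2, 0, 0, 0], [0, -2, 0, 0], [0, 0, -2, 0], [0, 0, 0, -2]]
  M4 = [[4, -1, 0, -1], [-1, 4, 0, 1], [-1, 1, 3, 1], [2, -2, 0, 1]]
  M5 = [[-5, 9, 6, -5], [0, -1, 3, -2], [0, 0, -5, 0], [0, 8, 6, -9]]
5 classes: {M1}, {M2}, {M3}, {M4}, {M5}

Characteristic polynomials: χ_{M1} = (x + 2)^4, χ_{M2} = (x + 2)^4, χ_{M3} = (x + 2)^4, χ_{M4} = (x - 3)^4, χ_{M5} = (x + 5)^4.

{M1}: invariant factors x + 2, x + 2, (x + 2)^2.

{M2}: invariant factors x + 2, (x + 2)^3.

{M3}: invariant factors x + 2, x + 2, x + 2, x + 2.

{M4}: invariant factors x - 3, x - 3, (x - 3)^2.

{M5}: invariant factors x + 5, (x + 5)^3.

Matrices are similar if and only if their invariant-factor lists agree; the partition into similarity classes is {M1}, {M2}, {M3}, {M4}, {M5}.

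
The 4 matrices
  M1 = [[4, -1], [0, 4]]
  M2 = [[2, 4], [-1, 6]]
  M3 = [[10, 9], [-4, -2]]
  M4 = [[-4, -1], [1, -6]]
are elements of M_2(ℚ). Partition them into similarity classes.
2 classes: {M1, M2, M3}, {M4}

Characteristic polynomials: χ_{M1} = (x - 4)^2, χ_{M2} = (x - 4)^2, χ_{M3} = (x - 4)^2, χ_{M4} = (x + 5)^2.

{M1, M2, M3}: invariant factors (x - 4)^2.

{M4}: invariant factors (x + 5)^2.

Matrices are similar if and only if their invariant-factor lists agree; the partition into similarity classes is {M1, M2, M3}, {M4}.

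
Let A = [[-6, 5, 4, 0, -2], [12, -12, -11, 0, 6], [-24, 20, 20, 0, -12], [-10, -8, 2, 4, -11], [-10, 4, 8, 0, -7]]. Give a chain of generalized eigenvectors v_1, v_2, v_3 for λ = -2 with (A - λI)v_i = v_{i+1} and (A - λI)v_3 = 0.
v_1 = [[0, 0, 1, 3, 2]]^T, v_2 = [[0, 1, -2, -2, -2]]^T, v_3 = [[1, 0, 0, -2, -2]]^T

We seek v_1 ∈ ker((A + 2I)^3) \ ker((A + 2I)^2), then set v_{i+1} = (A + 2I) v_i.

One such chain is v_1 = [[0, 0, 1, 3, 2]]^T, v_2 = [[0, 1, -2, -2, -2]]^T, v_3 = [[1, 0, 0, -2, -2]]^T. Check: (A + 2I) v_3 = [[0, 0, 0, 0, 0]]^T = 0.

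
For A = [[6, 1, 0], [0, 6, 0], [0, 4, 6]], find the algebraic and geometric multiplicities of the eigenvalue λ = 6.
The characteristic polynomial is (x - 6)^3, so the factor x - 6 appears with exponent 3: the algebraic multiplicity is 3.

rank(A - 6I) = 1, so the eigenspace has dimension 3 - 1 = 2: the geometric multiplicity is 2.

Since 2 < 3, A is not diagonalizable.

algebraic multiplicity 3, geometric multiplicity 2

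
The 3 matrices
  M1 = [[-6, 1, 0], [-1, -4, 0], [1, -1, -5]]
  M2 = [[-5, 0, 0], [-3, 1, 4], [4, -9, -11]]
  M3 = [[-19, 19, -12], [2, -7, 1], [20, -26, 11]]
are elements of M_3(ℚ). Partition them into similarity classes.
2 classes: {M1}, {M2, M3}

Characteristic polynomials: χ_{M1} = (x + 5)^3, χ_{M2} = (x + 5)^3, χ_{M3} = (x + 5)^3.

{M1}: invariant factors x + 5, (x + 5)^2.

{M2, M3}: invariant factors (x + 5)^3.

Matrices are similar if and only if their invariant-factor lists agree; the partition into similarity classes is {M1}, {M2, M3}.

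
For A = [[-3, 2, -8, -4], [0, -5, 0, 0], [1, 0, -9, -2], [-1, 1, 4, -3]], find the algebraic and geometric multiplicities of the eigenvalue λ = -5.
The characteristic polynomial is (x + 5)^4, so the factor x + 5 appears with exponent 4: the algebraic multiplicity is 4.

rank(A + 5I) = 2, so the eigenspace has dimension 4 - 2 = 2: the geometric multiplicity is 2.

Since 2 < 4, A is not diagonalizable.

algebraic multiplicity 4, geometric multiplicity 2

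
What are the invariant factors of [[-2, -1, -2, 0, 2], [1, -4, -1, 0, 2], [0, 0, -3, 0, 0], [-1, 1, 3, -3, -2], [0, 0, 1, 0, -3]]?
The Jordan structure of A has elementary divisors (x + 3)^3, (x + 3), (x + 3). Arranging the block sizes at each eigenvalue in decreasing order and taking row products gives the invariant factors.

Invariant factors (smallest first, each dividing the next): x + 3, x + 3, (x + 3)^3.

Check: the last factor (x + 3)^3 is the minimal polynomial, and the product (x + 3)^5 is the characteristic polynomial.

x + 3, x + 3, (x + 3)^3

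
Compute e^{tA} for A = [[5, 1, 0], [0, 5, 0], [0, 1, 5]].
A has Jordan form J = [[5, 1, 0], [0, 5, 0], [0, 0, 5]] with A = PJP^{-1}, so e^{tA} = P e^{tJ} P^{-1}.

For a Jordan block J_k(λ), e^{tJ_k(λ)} = e^{λt} · (I + tN + t^2 N^2/2! + ... + t^{k-1} N^{k-1}/(k-1)!) where N is the nilpotent superdiagonal part.

Assembling the blocks and conjugating back gives the entries of e^{tA} as shown above.

e^{tA} = [[e^{5*t}, t*e^{5*t}, 0], [0, e^{5*t}, 0], [0, t*e^{5*t}, e^{5*t}]]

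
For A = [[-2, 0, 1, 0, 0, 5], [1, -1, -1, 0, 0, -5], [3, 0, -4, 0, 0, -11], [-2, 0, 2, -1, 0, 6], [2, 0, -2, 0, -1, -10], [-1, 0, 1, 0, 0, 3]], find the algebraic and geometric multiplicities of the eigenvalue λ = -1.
The characteristic polynomial is (x + 1)^6, so the factor x + 1 appears with exponent 6: the algebraic multiplicity is 6.

rank(A + I) = 2, so the eigenspace has dimension 6 - 2 = 4: the geometric multiplicity is 4.

Since 4 < 6, A is not diagonalizable.

algebraic multiplicity 6, geometric multiplicity 4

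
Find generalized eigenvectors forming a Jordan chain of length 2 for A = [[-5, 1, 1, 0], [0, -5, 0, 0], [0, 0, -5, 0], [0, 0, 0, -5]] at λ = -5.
v_1 = [[-2, 1, 0, 0]]^T, v_2 = [[1, 0, 0, 0]]^T

We seek v_1 ∈ ker((A + 5I)^2) \ ker(A + 5I), then set v_{i+1} = (A + 5I) v_i.

One such chain is v_1 = [[-2, 1, 0, 0]]^T, v_2 = [[1, 0, 0, 0]]^T. Check: (A + 5I) v_2 = [[0, 0, 0, 0]]^T = 0.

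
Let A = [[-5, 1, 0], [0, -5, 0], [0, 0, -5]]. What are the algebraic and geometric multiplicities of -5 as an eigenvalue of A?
The characteristic polynomial is (x + 5)^3, so the factor x + 5 appears with exponent 3: the algebraic multiplicity is 3.

rank(A + 5I) = 1, so the eigenspace has dimension 3 - 1 = 2: the geometric multiplicity is 2.

Since 2 < 3, A is not diagonalizable.

algebraic multiplicity 3, geometric multiplicity 2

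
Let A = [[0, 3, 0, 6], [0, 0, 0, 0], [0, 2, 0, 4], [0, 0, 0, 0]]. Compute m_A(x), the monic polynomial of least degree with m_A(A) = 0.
m_A(x) = x^2

The characteristic polynomial factors as x^4. The minimal polynomial is ∏(x - λ)^{k_λ} where k_λ is the size of the largest Jordan block at λ.

For λ = 0: rank(A) = 1, and the largest Jordan block has size 2 (the smallest k with rank(A^k) = rank(A^(k+1))).

So m_A(x) = x^2.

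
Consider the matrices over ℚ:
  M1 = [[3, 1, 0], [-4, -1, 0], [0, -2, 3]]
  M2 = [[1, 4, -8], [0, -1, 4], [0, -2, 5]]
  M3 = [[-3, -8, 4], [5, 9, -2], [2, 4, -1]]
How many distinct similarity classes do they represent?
Characteristic polynomials: χ_{M1} = (x - 3)(x - 1)^2, χ_{M2} = (x - 3)(x - 1)^2, χ_{M3} = (x - 3)(x - 1)^2.

{M1, M3}: invariant factors (x - 3)(x - 1)^2.

{M2}: invariant factors x - 1, (x - 3)(x - 1).

Matrices are similar if and only if their invariant-factor lists agree; the partition into similarity classes is {M1, M3}, {M2}.

2 classes: {M1, M3}, {M2}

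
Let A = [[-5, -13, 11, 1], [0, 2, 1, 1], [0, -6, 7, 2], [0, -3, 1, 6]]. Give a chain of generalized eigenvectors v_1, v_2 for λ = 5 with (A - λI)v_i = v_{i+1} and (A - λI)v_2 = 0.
We seek v_1 ∈ ker((A - 5I)^2) \ ker(A - 5I), then set v_{i+1} = (A - 5I) v_i.

One such chain is v_1 = [[1, 0, 1, 0]]^T, v_2 = [[1, 1, 2, 1]]^T. Check: (A - 5I) v_2 = [[0, 0, 0, 0]]^T = 0.

v_1 = [[1, 0, 1, 0]]^T, v_2 = [[1, 1, 2, 1]]^T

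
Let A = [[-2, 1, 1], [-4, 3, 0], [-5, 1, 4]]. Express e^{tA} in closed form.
A has Jordan form J = [[1, 1, 0], [0, 1, 0], [0, 0, 3]] with A = PJP^{-1}, so e^{tA} = P e^{tJ} P^{-1}.

For a Jordan block J_k(λ), e^{tJ_k(λ)} = e^{λt} · (I + tN + t^2 N^2/2! + ... + t^{k-1} N^{k-1}/(k-1)!) where N is the nilpotent superdiagonal part.

Assembling the blocks and conjugating back gives the entries of e^{tA} as shown above.

e^{tA} = [[(1 - 3*t)*e^{t}, t*e^{t}, t*e^{t}], [(-6*t + e^{2*t} - 1)*e^{t}, (2*t + 1)*e^{t}, (2*t - e^{2*t} + 1)*e^{t}], [(-3*t - e^{2*t} + 1)*e^{t}, t*e^{t}, (t + e^{2*t})*e^{t}]]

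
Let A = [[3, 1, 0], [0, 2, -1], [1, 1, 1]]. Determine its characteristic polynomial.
χ_A(x) = (x - 2)^3

xI - A = [[x - 3, -1, 0], [0, x - 2, 1], [-1, -1, x - 1]].

Expanding det(xI - A) along the first row:
det(xI - A) = + (x - 3)·det([[x - 2, 1], [-1, x - 1]]) - (-1)·det([[0, 1], [-1, x - 1]]) + (0)·det([[0, x - 2], [-1, -1]]).

Evaluating gives χ_A(x) = x^3 - 6x^2 + 12x - 8 = (x - 2)^3.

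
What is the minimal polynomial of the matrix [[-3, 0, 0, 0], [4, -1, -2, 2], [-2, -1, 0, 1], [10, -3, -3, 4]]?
m_A(x) = (x - 1)^2(x + 3)

The characteristic polynomial factors as (x - 1)^3(x + 3). The minimal polynomial is ∏(x - λ)^{k_λ} where k_λ is the size of the largest Jordan block at λ.

For λ = -3: rank(A + 3I) = 3, and the largest Jordan block has size 1 (the smallest k with rank((A + 3I)^k) = rank((A + 3I)^(k+1))).
For λ = 1: rank(A - I) = 2, and the largest Jordan block has size 2 (the smallest k with rank((A - I)^k) = rank((A - I)^(k+1))).

So m_A(x) = (x - 1)^2(x + 3).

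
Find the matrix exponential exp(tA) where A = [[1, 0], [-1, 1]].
A has Jordan form J = [[1, 1], [0, 1]] with A = PJP^{-1}, so e^{tA} = P e^{tJ} P^{-1}.

For a Jordan block J_k(λ), e^{tJ_k(λ)} = e^{λt} · (I + tN + t^2 N^2/2! + ... + t^{k-1} N^{k-1}/(k-1)!) where N is the nilpotent superdiagonal part.

Assembling the blocks and conjugating back gives the entries of e^{tA} as shown above.

e^{tA} = [[e^{t}, 0], [-t*e^{t}, e^{t}]]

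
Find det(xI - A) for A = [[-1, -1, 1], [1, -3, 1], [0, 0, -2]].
χ_A(x) = (x + 2)^3

xI - A = [[x + 1, 1, -1], [-1, x + 3, -1], [0, 0, x + 2]].

Expanding det(xI - A) along the first row:
det(xI - A) = + (x + 1)·det([[x + 3, -1], [0, x + 2]]) - (1)·det([[-1, -1], [0, x + 2]]) + (-1)·det([[-1, x + 3], [0, 0]]).

Evaluating gives χ_A(x) = x^3 + 6x^2 + 12x + 8 = (x + 2)^3.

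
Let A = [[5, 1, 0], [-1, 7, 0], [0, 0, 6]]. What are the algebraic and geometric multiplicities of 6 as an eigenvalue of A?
algebraic multiplicity 3, geometric multiplicity 2

The characteristic polynomial is (x - 6)^3, so the factor x - 6 appears with exponent 3: the algebraic multiplicity is 3.

rank(A - 6I) = 1, so the eigenspace has dimension 3 - 1 = 2: the geometric multiplicity is 2.

Since 2 < 3, A is not diagonalizable.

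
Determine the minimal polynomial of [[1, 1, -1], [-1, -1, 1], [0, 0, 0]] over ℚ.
The characteristic polynomial factors as x^3. The minimal polynomial is ∏(x - λ)^{k_λ} where k_λ is the size of the largest Jordan block at λ.

For λ = 0: rank(A) = 1, and the largest Jordan block has size 2 (the smallest k with rank(A^k) = rank(A^(k+1))).

So m_A(x) = x^2.

m_A(x) = x^2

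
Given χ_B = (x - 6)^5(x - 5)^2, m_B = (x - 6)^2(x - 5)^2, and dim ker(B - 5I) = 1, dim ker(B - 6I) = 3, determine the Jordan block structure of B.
λ = 5: algebraic multiplicity 2 (exponent in χ_B), largest block size 2 (exponent in m_B), 1 block (geometric multiplicity). This forces block sizes [2].
λ = 6: algebraic multiplicity 5 (exponent in χ_B), largest block size 2 (exponent in m_B), 3 blocks (geometric multiplicity). These force block sizes [2, 2, 1].

Jordan blocks: (5, 2), (6, 2), (6, 2), (6, 1)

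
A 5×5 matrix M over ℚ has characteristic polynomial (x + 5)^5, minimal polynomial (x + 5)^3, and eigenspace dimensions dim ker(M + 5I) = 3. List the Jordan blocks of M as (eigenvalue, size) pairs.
λ = -5: algebraic multiplicity 5 (exponent in χ_M), largest block size 3 (exponent in m_M), 3 blocks (geometric multiplicity). These force block sizes [3, 1, 1].

Jordan blocks: (-5, 3), (-5, 1), (-5, 1)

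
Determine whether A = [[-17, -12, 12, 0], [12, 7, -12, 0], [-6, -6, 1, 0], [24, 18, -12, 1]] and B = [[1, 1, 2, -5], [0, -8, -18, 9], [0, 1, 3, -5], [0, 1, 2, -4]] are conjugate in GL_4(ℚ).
No.

Both have characteristic polynomial (x - 1)^2(x + 5)^2, but the minimal polynomial of A is (x - 1)(x + 5) while the minimal polynomial of B is (x - 1)(x + 5)^2. The minimal polynomial is a similarity invariant, so A and B are not similar.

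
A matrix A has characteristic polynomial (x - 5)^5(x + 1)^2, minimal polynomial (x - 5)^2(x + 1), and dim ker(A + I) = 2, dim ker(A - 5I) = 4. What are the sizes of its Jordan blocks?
Jordan blocks: (-1, 1), (-1, 1), (5, 2), (5, 1), (5, 1), (5, 1)

λ = -1: algebraic multiplicity 2 (exponent in χ_A), largest block size 1 (exponent in m_A), 2 blocks (geometric multiplicity). These force block sizes [1, 1].
λ = 5: algebraic multiplicity 5 (exponent in χ_A), largest block size 2 (exponent in m_A), 4 blocks (geometric multiplicity). These force block sizes [2, 1, 1, 1].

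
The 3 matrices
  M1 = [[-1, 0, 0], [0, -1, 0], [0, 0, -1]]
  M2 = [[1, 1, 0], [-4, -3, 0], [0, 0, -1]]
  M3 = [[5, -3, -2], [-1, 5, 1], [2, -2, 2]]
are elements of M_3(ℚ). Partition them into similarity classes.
Characteristic polynomials: χ_{M1} = (x + 1)^3, χ_{M2} = (x + 1)^3, χ_{M3} = (x - 4)^3.

{M1}: invariant factors x + 1, x + 1, x + 1.

{M2}: invariant factors x + 1, (x + 1)^2.

{M3}: invariant factors (x - 4)^3.

Matrices are similar if and only if their invariant-factor lists agree; the partition into similarity classes is {M1}, {M2}, {M3}.

3 classes: {M1}, {M2}, {M3}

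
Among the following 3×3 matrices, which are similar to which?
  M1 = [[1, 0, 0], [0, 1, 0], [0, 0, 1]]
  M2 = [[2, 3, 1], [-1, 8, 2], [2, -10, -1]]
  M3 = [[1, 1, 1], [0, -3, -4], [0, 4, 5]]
Characteristic polynomials: χ_{M1} = (x - 1)^3, χ_{M2} = (x - 3)^3, χ_{M3} = (x - 1)^3.

{M1}: invariant factors x - 1, x - 1, x - 1.

{M2}: invariant factors (x - 3)^3.

{M3}: invariant factors x - 1, (x - 1)^2.

Matrices are similar if and only if their invariant-factor lists agree; the partition into similarity classes is {M1}, {M2}, {M3}.

3 classes: {M1}, {M2}, {M3}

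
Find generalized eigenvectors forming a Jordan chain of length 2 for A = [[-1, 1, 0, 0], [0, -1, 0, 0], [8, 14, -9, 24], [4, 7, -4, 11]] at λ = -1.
We seek v_1 ∈ ker((A + I)^2) \ ker(A + I), then set v_{i+1} = (A + I) v_i.

One such chain is v_1 = [[-2, 1, 0, 0]]^T, v_2 = [[1, 0, -2, -1]]^T. Check: (A + I) v_2 = [[0, 0, 0, 0]]^T = 0.

v_1 = [[-2, 1, 0, 0]]^T, v_2 = [[1, 0, -2, -1]]^T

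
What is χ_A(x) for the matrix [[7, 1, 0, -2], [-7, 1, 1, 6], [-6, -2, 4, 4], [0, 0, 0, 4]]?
χ_A(x) = (x - 4)^4

xI - A = [[x - 7, -1, 0, 2], [7, x - 1, -1, -6], [6, 2, x - 4, -4], [0, 0, 0, x - 4]].

Expanding det(xI - A) along the first row:
det(xI - A) = + (x - 7)·det([[x - 1, -1, -6], [2, x - 4, -4], [0, 0, x - 4]]) - (-1)·det([[7, -1, -6], [6, x - 4, -4], [0, 0, x - 4]]) + (0)·det([[7, x - 1, -6], [6, 2, -4], [0, 0, x - 4]]) - (2)·det([[7, x - 1, -1], [6, 2, x - 4], [0, 0, 0]]).

Evaluating gives χ_A(x) = x^4 - 16x^3 + 96x^2 - 256x + 256 = (x - 4)^4.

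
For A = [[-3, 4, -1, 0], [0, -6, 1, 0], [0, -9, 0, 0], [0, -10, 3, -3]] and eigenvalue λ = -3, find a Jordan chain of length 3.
v_1 = [[0, 0, 1, 0]]^T, v_2 = [[-1, 1, 3, 3]]^T, v_3 = [[1, 0, 0, -1]]^T

We seek v_1 ∈ ker((A + 3I)^3) \ ker((A + 3I)^2), then set v_{i+1} = (A + 3I) v_i.

One such chain is v_1 = [[0, 0, 1, 0]]^T, v_2 = [[-1, 1, 3, 3]]^T, v_3 = [[1, 0, 0, -1]]^T. Check: (A + 3I) v_3 = [[0, 0, 0, 0]]^T = 0.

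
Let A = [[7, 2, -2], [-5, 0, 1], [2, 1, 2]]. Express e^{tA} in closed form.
A has Jordan form J = [[3, 1, 0], [0, 3, 1], [0, 0, 3]] with A = PJP^{-1}, so e^{tA} = P e^{tJ} P^{-1}.

For a Jordan block J_k(λ), e^{tJ_k(λ)} = e^{λt} · (I + tN + t^2 N^2/2! + ... + t^{k-1} N^{k-1}/(k-1)!) where N is the nilpotent superdiagonal part.

Assembling the blocks and conjugating back gives the entries of e^{tA} as shown above.

e^{tA} = [[(t^2 + 4*t + 1)*e^{3*t}, 2*t*e^{3*t}, -2*t*(t + 1)*e^{3*t}], [t*(-3*t - 10)*e^{3*t}/2, (1 - 3*t)*e^{3*t}, t*(3*t + 1)*e^{3*t}], [t*(t + 4)*e^{3*t}/2, t*e^{3*t}, (-t^2 - t + 1)*e^{3*t}]]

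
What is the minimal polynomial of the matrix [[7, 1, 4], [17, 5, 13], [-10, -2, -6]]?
m_A(x) = (x - 2)^3

The characteristic polynomial factors as (x - 2)^3. The minimal polynomial is ∏(x - λ)^{k_λ} where k_λ is the size of the largest Jordan block at λ.

For λ = 2: rank(A - 2I) = 2, and the largest Jordan block has size 3 (the smallest k with rank((A - 2I)^k) = rank((A - 2I)^(k+1))).

So m_A(x) = (x - 2)^3.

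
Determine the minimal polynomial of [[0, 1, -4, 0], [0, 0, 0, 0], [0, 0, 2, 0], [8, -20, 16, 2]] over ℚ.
m_A(x) = x^2(x - 2)

The characteristic polynomial factors as x^2(x - 2)^2. The minimal polynomial is ∏(x - λ)^{k_λ} where k_λ is the size of the largest Jordan block at λ.

For λ = 0: rank(A) = 3, and the largest Jordan block has size 2 (the smallest k with rank(A^k) = rank(A^(k+1))).
For λ = 2: rank(A - 2I) = 2, and the largest Jordan block has size 1 (the smallest k with rank((A - 2I)^k) = rank((A - 2I)^(k+1))).

So m_A(x) = x^2(x - 2).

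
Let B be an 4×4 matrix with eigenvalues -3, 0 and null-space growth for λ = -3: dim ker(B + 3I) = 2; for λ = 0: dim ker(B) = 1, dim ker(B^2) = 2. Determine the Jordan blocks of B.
Jordan blocks: (-3, 1), (-3, 1), (0, 2)

λ = -3: successive nullity increments [2] count blocks of size ≥ k; block sizes are [1, 1].
λ = 0: successive nullity increments [1, 1] count blocks of size ≥ k; block sizes are [2].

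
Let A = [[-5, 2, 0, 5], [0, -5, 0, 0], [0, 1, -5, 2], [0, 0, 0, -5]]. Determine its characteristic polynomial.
χ_A(x) = (x + 5)^4

xI - A = [[x + 5, -2, 0, -5], [0, x + 5, 0, 0], [0, -1, x + 5, -2], [0, 0, 0, x + 5]].

Expanding det(xI - A) along the first row:
det(xI - A) = + (x + 5)·det([[x + 5, 0, 0], [-1, x + 5, -2], [0, 0, x + 5]]) - (-2)·det([[0, 0, 0], [0, x + 5, -2], [0, 0, x + 5]]) + (0)·det([[0, x + 5, 0], [0, -1, -2], [0, 0, x + 5]]) - (-5)·det([[0, x + 5, 0], [0, -1, x + 5], [0, 0, 0]]).

Evaluating gives χ_A(x) = x^4 + 20x^3 + 150x^2 + 500x + 625 = (x + 5)^4.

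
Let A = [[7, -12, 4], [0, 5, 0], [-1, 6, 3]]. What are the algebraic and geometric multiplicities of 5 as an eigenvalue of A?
The characteristic polynomial is (x - 5)^3, so the factor x - 5 appears with exponent 3: the algebraic multiplicity is 3.

rank(A - 5I) = 1, so the eigenspace has dimension 3 - 1 = 2: the geometric multiplicity is 2.

Since 2 < 3, A is not diagonalizable.

algebraic multiplicity 3, geometric multiplicity 2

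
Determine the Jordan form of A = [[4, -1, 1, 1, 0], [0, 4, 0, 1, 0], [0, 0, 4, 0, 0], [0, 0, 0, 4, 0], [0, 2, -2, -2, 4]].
J = [[4, 1, 0, 0, 0], [0, 4, 1, 0, 0], [0, 0, 4, 0, 0], [0, 0, 0, 4, 0], [0, 0, 0, 0, 4]]

The characteristic polynomial is det(xI - A) = (x - 4)^5, so the eigenvalues are 4 (algebraic multiplicity 5).

For λ = 4: rank(A - 4I) = 2, rank((A - 4I)^2) = 1, rank((A - 4I)^3) = 0. The eigenspace has dimension 5 - 2 = 3, so there are 3 Jordan blocks; the rank sequence gives block sizes [3, 1, 1].

Assembling the blocks gives the Jordan form J above.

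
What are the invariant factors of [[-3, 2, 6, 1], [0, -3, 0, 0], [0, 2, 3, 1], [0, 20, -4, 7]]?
x + 3, (x - 5)^2(x + 3)

The Jordan structure of A has elementary divisors (x + 3), (x + 3), (x - 5)^2. Arranging the block sizes at each eigenvalue in decreasing order and taking row products gives the invariant factors.

Invariant factors (smallest first, each dividing the next): x + 3, (x - 5)^2(x + 3).

Check: the last factor (x - 5)^2(x + 3) is the minimal polynomial, and the product (x - 5)^2(x + 3)^2 is the characteristic polynomial.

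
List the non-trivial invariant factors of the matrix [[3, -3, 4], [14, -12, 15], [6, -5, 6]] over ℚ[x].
The Jordan structure of A has elementary divisors (x + 1)^3. Arranging the block sizes at each eigenvalue in decreasing order and taking row products gives the invariant factors.

Invariant factors (smallest first, each dividing the next): (x + 1)^3.

Check: the last factor (x + 1)^3 is the minimal polynomial, and the product (x + 1)^3 is the characteristic polynomial.

(x + 1)^3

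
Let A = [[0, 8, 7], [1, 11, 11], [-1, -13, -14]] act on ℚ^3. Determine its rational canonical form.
R = [[0, 0, 10], [1, 0, 12], [0, 1, -3]]

The invariant factors of A (the non-unit diagonal entries of the Smith normal form of xI - A over ℚ[x]) are (x + 5)(x^2 - 2x - 2), each dividing the next. The characteristic polynomial is their product, (x + 5)(x^2 - 2x - 2).

The rational canonical form is the block-diagonal matrix of companion matrices C(f_i):
R = [[0, 0, 10], [1, 0, 12], [0, 1, -3]].

Note the characteristic polynomial does not split into linear factors over ℚ, so A has no Jordan form over ℚ; the rational canonical form exists over any field.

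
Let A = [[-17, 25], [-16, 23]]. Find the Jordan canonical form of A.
J = [[3, 1], [0, 3]]

The characteristic polynomial is det(xI - A) = (x - 3)^2, so the eigenvalues are 3 (algebraic multiplicity 2).

For λ = 3: rank(A - 3I) = 1, rank((A - 3I)^2) = 0. The eigenspace has dimension 2 - 1 = 1, so there is 1 Jordan block; the rank sequence gives block sizes [2].

Assembling the blocks gives the Jordan form J above.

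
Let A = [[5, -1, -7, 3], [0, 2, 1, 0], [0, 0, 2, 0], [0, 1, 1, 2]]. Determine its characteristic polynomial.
xI - A = [[x - 5, 1, 7, -3], [0, x - 2, -1, 0], [0, 0, x - 2, 0], [0, -1, -1, x - 2]].

Expanding det(xI - A) along the first row:
det(xI - A) = + (x - 5)·det([[x - 2, -1, 0], [0, x - 2, 0], [-1, -1, x - 2]]) - (1)·det([[0, -1, 0], [0, x - 2, 0], [0, -1, x - 2]]) + (7)·det([[0, x - 2, 0], [0, 0, 0], [0, -1, x - 2]]) - (-3)·det([[0, x - 2, -1], [0, 0, x - 2], [0, -1, -1]]).

Evaluating gives χ_A(x) = x^4 - 11x^3 + 42x^2 - 68x + 40 = (x - 5)(x - 2)^3.

χ_A(x) = (x - 5)(x - 2)^3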